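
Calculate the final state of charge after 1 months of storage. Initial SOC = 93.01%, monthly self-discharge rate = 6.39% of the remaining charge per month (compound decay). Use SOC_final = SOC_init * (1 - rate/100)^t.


Monthly retention factor = 1 - 6.39/100 = 0.9361
Over 1 months: factor^1 = 0.9361
SOC_final = 93.01 * 0.9361 = 87.07%

87.07%


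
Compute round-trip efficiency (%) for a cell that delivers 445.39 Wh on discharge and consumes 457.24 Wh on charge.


eta_e = E_dis / E_chg * 100 = 445.39 / 457.24 * 100 = 97.41%

97.41%


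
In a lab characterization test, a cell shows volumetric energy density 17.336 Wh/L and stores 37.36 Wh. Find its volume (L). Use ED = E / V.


V = E / ED = 37.36 / 17.336 = 2.155 L

2.155 L


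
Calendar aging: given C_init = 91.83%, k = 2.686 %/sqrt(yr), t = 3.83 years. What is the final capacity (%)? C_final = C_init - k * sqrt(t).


sqrt(t) = sqrt(3.83) = 1.957
C_final = 91.83 - 2.686 * 1.957 = 86.57%

86.57%


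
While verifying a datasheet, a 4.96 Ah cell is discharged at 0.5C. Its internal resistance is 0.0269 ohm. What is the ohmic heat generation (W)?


Step 1: I = C_rate * capacity = 0.5 * 4.96 = 2.48 A
Step 2: Q = I^2 * R = 2.48^2 * 0.0269 = 6.1504 * 0.0269 = 0.1654 W

0.1654 W


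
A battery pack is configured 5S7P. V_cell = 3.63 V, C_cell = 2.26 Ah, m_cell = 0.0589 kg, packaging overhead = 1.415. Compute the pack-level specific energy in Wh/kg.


Step 1: V_pack = 5 * 3.63 = 18.15 V
Step 2: C_pack = 7 * 2.26 = 15.82 Ah
Step 3: E_pack = V_pack * C_pack = 18.15 * 15.82 = 287.13 Wh
Step 4: m_pack = 5 * 7 * 0.0589 * 1.415 = 2.917 kg
Step 5: ED = E_pack / m_pack = 287.13 / 2.917 = 98.43 Wh/kg

98.43 Wh/kg


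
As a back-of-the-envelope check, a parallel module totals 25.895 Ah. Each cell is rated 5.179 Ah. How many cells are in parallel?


n = C_total / C_cell = 25.895 / 5.179 = 5

5


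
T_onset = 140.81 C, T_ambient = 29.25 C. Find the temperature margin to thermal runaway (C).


Safety margin = 140.81 C - 29.25 C = 111.56 C

111.56 C


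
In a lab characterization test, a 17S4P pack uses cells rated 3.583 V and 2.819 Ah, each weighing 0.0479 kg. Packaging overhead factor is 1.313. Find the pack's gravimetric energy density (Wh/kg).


Step 1: V_pack = 17 * 3.583 = 60.911 V
Step 2: C_pack = 4 * 2.819 = 11.276 Ah
Step 3: E_pack = V_pack * C_pack = 60.911 * 11.276 = 686.83 Wh
Step 4: m_pack = 17 * 4 * 0.0479 * 1.313 = 4.2767 kg
Step 5: ED = E_pack / m_pack = 686.83 / 4.2767 = 160.6 Wh/kg

160.6 Wh/kg


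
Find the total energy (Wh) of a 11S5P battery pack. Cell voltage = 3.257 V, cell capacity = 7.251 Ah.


V_pack = 11 * 3.257 = 35.827 V
C_pack = 5 * 7.251 = 36.255 Ah
E = V_pack * C_pack = 35.827 * 36.255 = 1299 Wh

1299 Wh


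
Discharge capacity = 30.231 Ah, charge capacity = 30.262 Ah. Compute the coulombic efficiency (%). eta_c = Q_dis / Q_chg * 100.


eta_c = Q_dis / Q_chg * 100 = 30.231 / 30.262 * 100 = 99.90%

99.90%


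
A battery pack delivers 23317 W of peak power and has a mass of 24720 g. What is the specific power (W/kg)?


Convert: m = 24720 g = 24.72 kg
Specific power = 23317 W / 24.72 kg = 943.2 W/kg

943.2 W/kg


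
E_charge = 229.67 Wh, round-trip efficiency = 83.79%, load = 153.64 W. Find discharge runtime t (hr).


Step 1: E_discharge = eta/100 * E_charge = 83.79/100 * 229.67 = 192.44 Wh
Step 2: t = E_discharge / P = 192.44 / 153.64 = 1.253 hr

1.253 hr


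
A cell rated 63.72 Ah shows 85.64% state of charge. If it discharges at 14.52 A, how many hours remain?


Step 1: remaining = SOC/100 * C_total = 85.64/100 * 63.72 = 54.57 Ah
Step 2: t = remaining / I = 54.57 / 14.52 = 3.758 hr

3.758 hr


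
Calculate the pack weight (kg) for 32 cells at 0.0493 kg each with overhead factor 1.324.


Cell mass sum = 32 * 0.0493 = 1.5776 kg
With overhead 1.324: m_pack = 1.5776 * 1.324 = 2.089 kg

2.089 kg


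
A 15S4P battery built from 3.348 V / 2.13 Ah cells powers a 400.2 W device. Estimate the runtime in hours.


Step 1: E_pack = Ns * V_cell * Np * C_cell = 15 * 3.348 * 4 * 2.13 = 427.87 Wh
Step 2: t = E_pack / P = 427.87 / 400.2 = 1.069 hr

1.069 hr


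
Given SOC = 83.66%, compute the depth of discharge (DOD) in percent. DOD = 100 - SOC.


DOD = 100 - SOC = 100 - 83.66 = 16.34%

16.34%


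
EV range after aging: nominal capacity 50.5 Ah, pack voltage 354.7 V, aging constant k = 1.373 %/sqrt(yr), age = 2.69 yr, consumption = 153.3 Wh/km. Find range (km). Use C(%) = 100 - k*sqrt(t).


Step 1: capacity retention = 100 - 1.373 * sqrt(2.69) = 100 - 1.373 * 1.6401 = 97.748%
Step 2: C_now = 50.5 * 97.748/100 = 49.363 Ah
Step 3: E_pack = V * C_now = 354.7 * 49.363 = 17509 Wh
Step 4: range = E_pack / consumption = 17509 / 153.3 = 114.2 km

114.2 km


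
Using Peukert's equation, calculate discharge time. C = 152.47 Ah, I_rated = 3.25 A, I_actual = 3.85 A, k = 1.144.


t_rated = C / I_rated = 152.47 / 3.25 = 46.914 hr
(I_rated/I)^k = (0.84416)^1.144 = 0.82382
t = t_rated * (I_rated/I)^k = 46.914 * 0.82382 = 38.65 hr

38.65 hr


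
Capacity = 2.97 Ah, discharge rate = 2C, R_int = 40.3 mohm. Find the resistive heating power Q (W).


Convert: R = 40.3 mohm = 0.0403 ohm
Step 1: I = C_rate * capacity = 2 * 2.97 = 5.94 A
Step 2: Q = I^2 * R = 5.94^2 * 0.0403 = 35.284 * 0.0403 = 1.422 W

1.422 W


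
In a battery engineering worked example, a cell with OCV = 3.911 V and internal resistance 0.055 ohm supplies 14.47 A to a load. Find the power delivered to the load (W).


Step 1: V_terminal = OCV - I*R = 3.911 - 14.47 * 0.055 = 3.1152 V
Step 2: P_out = V_terminal * I = 3.1152 * 14.47 = 45.08 W

45.08 W


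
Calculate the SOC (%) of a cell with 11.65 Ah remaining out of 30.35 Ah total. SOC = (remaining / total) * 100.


SOC% = 11.65 / 30.35 * 100 = 38.39%

38.39%


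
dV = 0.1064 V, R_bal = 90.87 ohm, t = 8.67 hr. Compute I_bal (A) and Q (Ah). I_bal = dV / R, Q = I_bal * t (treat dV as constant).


I_bal = dV / R = 0.1064 / 90.87 = 0.0011709 A
Q = I_bal * t = 0.0011709 * 8.67 = 0.01015 Ah

I=0.0011709 A, Q=0.01015 Ah


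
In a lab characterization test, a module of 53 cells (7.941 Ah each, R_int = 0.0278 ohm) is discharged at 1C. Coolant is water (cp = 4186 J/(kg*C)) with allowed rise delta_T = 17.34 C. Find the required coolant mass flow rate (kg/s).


Step 1: I = 1 * 7.941 = 7.941 A
Step 2: Q_cell = I^2 * R = 7.941^2 * 0.0278 = 1.7531 W
Step 3: Q_total = 53 * 1.7531 = 92.914 W
Step 4: m_dot = Q_total / (cp * dT) = 92.914 / (4186 * 17.34) = 0.001280 kg/s

0.001280 kg/s


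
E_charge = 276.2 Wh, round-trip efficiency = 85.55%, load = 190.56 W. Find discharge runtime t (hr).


Step 1: E_discharge = eta/100 * E_charge = 85.55/100 * 276.2 = 236.29 Wh
Step 2: t = E_discharge / P = 236.29 / 190.56 = 1.240 hr

1.240 hr


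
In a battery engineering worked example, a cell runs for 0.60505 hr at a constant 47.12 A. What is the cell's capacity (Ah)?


C = I * t = 47.12 * 0.60505 = 28.51 Ah

28.51 Ah


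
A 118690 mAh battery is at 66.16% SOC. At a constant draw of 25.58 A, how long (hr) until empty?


Convert: C_total = 118690 mAh = 118.69 Ah
Step 1: remaining = SOC/100 * C_total = 66.16/100 * 118.69 = 78.525 Ah
Step 2: t = remaining / I = 78.525 / 25.58 = 3.070 hr

3.070 hr


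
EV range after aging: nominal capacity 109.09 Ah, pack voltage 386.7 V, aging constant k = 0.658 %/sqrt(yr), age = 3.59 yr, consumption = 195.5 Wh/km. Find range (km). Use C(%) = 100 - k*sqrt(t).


Step 1: capacity retention = 100 - 0.658 * sqrt(3.59) = 100 - 0.658 * 1.8947 = 98.753%
Step 2: C_now = 109.09 * 98.753/100 = 107.73 Ah
Step 3: E_pack = V * C_now = 386.7 * 107.73 = 41659 Wh
Step 4: range = E_pack / consumption = 41659 / 195.5 = 213.1 km

213.1 km


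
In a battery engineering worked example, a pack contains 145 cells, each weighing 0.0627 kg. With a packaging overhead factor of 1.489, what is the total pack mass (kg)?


m_pack = n * m_cell * overhead = 145 * 0.0627 * 1.489 = 13.54 kg

13.54 kg


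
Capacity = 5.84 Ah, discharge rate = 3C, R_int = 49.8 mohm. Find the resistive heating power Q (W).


Convert: R = 49.8 mohm = 0.0498 ohm
Step 1: I = C_rate * capacity = 3 * 5.84 = 17.52 A
Step 2: Q = I^2 * R = 17.52^2 * 0.0498 = 306.95 * 0.0498 = 15.29 W

15.29 W


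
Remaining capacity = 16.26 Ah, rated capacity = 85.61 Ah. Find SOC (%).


SOC% = 16.26 / 85.61 * 100 = 18.99%

18.99%


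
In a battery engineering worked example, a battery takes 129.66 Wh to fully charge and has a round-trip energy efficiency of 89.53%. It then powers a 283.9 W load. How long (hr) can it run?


Step 1: E_discharge = eta/100 * E_charge = 89.53/100 * 129.66 = 116.08 Wh
Step 2: t = E_discharge / P = 116.08 / 283.9 = 0.4089 hr

0.4089 hr


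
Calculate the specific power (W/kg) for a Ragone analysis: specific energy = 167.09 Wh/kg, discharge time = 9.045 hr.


P_specific = E / t = 167.09 / 9.045 = 18.47 W/kg

18.47 W/kg


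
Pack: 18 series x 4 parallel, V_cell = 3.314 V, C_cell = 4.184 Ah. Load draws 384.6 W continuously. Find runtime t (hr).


Step 1: E_pack = Ns * V_cell * Np * C_cell = 18 * 3.314 * 4 * 4.184 = 998.34 Wh
Step 2: t = E_pack / P = 998.34 / 384.6 = 2.596 hr

2.596 hr


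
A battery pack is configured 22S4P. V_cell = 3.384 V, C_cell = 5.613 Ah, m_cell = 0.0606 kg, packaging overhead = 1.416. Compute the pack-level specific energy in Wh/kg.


Step 1: V_pack = 22 * 3.384 = 74.448 V
Step 2: C_pack = 4 * 5.613 = 22.452 Ah
Step 3: E_pack = V_pack * C_pack = 74.448 * 22.452 = 1671.5 Wh
Step 4: m_pack = 22 * 4 * 0.0606 * 1.416 = 7.5512 kg
Step 5: ED = E_pack / m_pack = 1671.5 / 7.5512 = 221.4 Wh/kg

221.4 Wh/kg


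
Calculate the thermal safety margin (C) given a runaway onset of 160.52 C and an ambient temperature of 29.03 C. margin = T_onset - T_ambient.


margin = T_onset - T_ambient = 160.52 - 29.03 = 131.49 C

131.49 C


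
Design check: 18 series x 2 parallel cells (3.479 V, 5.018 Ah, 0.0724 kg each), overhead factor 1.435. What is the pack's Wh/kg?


Step 1: V_pack = 18 * 3.479 = 62.622 V
Step 2: C_pack = 2 * 5.018 = 10.036 Ah
Step 3: E_pack = V_pack * C_pack = 62.622 * 10.036 = 628.47 Wh
Step 4: m_pack = 18 * 2 * 0.0724 * 1.435 = 3.7402 kg
Step 5: ED = E_pack / m_pack = 628.47 / 3.7402 = 168.0 Wh/kg

168.0 Wh/kg


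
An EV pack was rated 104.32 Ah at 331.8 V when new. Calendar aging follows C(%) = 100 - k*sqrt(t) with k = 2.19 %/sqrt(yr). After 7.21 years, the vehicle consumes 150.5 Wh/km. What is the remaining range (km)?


Step 1: capacity retention = 100 - 2.19 * sqrt(7.21) = 100 - 2.19 * 2.6851 = 94.12%
Step 2: C_now = 104.32 * 94.12/100 = 98.186 Ah
Step 3: E_pack = V * C_now = 331.8 * 98.186 = 32578 Wh
Step 4: range = E_pack / consumption = 32578 / 150.5 = 216.5 km

216.5 km


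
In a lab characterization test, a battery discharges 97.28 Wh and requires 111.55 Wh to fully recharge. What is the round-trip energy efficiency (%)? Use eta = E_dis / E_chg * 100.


Round-trip efficiency = 97.28/111.55 * 100% = 87.21%

87.21%


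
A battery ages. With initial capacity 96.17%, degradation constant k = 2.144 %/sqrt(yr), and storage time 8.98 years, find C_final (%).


sqrt(t) = sqrt(8.98) = 2.9967
C_final = 96.17 - 2.144 * 2.9967 = 89.75%

89.75%


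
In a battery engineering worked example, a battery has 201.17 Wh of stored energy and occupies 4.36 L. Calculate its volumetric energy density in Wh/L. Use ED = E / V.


Volumetric ED = 201.17 Wh / 4.36 L = 46.14 Wh/L

46.14 Wh/L


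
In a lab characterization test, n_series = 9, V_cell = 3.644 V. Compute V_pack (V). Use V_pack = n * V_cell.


With 9 cells in series at 3.644 V each, V_pack = 32.796 V

32.796 V


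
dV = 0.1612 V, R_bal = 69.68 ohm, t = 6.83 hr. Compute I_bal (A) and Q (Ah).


I_bal = dV / R = 0.1612 / 69.68 = 0.0023134 A
Q = I_bal * t = 0.0023134 * 6.83 = 0.01580 Ah

I=0.0023134 A, Q=0.01580 Ah


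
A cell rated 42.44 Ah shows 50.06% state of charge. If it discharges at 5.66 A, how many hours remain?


Step 1: remaining = SOC/100 * C_total = 50.06/100 * 42.44 = 21.245 Ah
Step 2: t = remaining / I = 21.245 / 5.66 = 3.754 hr

3.754 hr


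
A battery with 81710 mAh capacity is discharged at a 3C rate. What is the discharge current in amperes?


Convert: capacity = 81710 mAh = 81.71 Ah
I = C_rate * capacity = 3 * 81.71 = 245.13 A

245.13 A


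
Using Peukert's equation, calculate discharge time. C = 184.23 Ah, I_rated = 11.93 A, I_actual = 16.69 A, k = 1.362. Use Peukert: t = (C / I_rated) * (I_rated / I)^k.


t_rated = C / I_rated = 184.23 / 11.93 = 15.443 hr
(I_rated/I)^k = (0.7148)^1.362 = 0.63299
t = t_rated * (I_rated/I)^k = 15.443 * 0.63299 = 9.775 hr

9.775 hr


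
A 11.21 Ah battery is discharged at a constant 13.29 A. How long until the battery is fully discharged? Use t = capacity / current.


Runtime = 11.21 Ah / 13.29 A = 0.8435 hr

0.8435 hr


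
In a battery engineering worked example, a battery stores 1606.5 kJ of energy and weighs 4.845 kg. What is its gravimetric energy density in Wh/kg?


Convert: E = 1606.5 kJ = 446.25 Wh
ED = E / m = 446.25 / 4.845 = 92.11 Wh/kg

92.11 Wh/kg


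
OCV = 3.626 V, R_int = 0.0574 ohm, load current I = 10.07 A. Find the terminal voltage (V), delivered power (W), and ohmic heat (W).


Step 1: V_terminal = OCV - I*R = 3.626 - 10.07 * 0.0574 = 3.048 V
Step 2: P_out = V_terminal * I = 3.048 * 10.07 = 30.69 W
Step 3: Q = I^2 * R = 10.07^2 * 0.0574 = 5.821 W

V=3.048 V, P=30.69 W, Q=5.821 W


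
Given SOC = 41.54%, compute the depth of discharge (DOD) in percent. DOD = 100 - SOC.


Complement of SOC: DOD = 100% - 41.54% = 58.46%

58.46%


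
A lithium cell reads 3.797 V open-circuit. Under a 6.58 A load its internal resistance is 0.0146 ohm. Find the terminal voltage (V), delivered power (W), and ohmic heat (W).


Step 1: V_terminal = OCV - I*R = 3.797 - 6.58 * 0.0146 = 3.7009 V
Step 2: P_out = V_terminal * I = 3.7009 * 6.58 = 24.35 W
Step 3: Q = I^2 * R = 6.58^2 * 0.0146 = 0.6321 W

V=3.7009 V, P=24.35 W, Q=0.6321 W


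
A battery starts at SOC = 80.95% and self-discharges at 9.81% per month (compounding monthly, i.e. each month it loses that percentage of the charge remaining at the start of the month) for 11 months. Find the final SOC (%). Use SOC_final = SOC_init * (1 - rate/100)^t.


Monthly retention factor = 1 - 9.81/100 = 0.9019
Over 11 months: factor^11 = 0.32118
SOC_final = 80.95 * 0.32118 = 26.00%

26.00%


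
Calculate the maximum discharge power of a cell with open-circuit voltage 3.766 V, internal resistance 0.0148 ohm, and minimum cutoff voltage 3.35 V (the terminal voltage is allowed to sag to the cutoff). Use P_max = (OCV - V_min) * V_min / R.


P_max = (OCV - V_min) * V_min / R = (3.766 - 3.35) * 3.35 / 0.0148 = 0.416 * 3.35 / 0.0148 = 94.16 W

94.16 W


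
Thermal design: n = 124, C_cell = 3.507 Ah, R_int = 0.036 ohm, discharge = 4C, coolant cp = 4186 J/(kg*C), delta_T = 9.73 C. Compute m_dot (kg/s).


Step 1: I = 4 * 3.507 = 14.028 A
Step 2: Q_cell = I^2 * R = 14.028^2 * 0.036 = 7.0843 W
Step 3: Q_total = 124 * 7.0843 = 878.45 W
Step 4: m_dot = Q_total / (cp * dT) = 878.45 / (4186 * 9.73) = 0.02157 kg/s

0.02157 kg/s


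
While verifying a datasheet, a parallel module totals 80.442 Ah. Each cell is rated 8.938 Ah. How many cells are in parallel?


n = C_total / C_cell = 80.442 / 8.938 = 9

9


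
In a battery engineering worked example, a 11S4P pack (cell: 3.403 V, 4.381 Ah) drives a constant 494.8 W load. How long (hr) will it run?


Step 1: E_pack = Ns * V_cell * Np * C_cell = 11 * 3.403 * 4 * 4.381 = 655.98 Wh
Step 2: t = E_pack / P = 655.98 / 494.8 = 1.326 hr

1.326 hr


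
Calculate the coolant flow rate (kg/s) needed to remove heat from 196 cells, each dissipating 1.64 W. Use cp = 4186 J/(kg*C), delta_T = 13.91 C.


Step 1: Total heat Q = 196 * 1.64 W = 321.44 W
Step 2: denom = cp * dT = 4186 * 13.91 = 58227
Step 3: m_dot = 321.44 / 58227 = 0.005520 kg/s

0.005520 kg/s


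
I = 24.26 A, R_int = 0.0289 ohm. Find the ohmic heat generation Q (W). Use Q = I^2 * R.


Q = I^2 * R = 24.26^2 * 0.0289 = 17.01 W

17.01 W


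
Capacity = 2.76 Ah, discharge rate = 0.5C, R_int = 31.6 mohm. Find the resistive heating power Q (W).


Convert: R = 31.6 mohm = 0.0316 ohm
Step 1: I = C_rate * capacity = 0.5 * 2.76 = 1.38 A
Step 2: Q = I^2 * R = 1.38^2 * 0.0316 = 1.9044 * 0.0316 = 0.06018 W

0.06018 W


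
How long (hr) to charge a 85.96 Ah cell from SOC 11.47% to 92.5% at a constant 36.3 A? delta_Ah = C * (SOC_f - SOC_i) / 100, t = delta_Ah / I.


delta_Ah = 85.96 * (92.5 - 11.47) / 100 = 69.653 Ah
t = delta_Ah / I = 69.653 / 36.3 = 1.919 hr

1.919 hr


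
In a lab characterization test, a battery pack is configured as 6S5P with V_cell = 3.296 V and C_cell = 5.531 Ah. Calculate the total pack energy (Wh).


E = Ns * Vcell * Np * Ccell = 6 * 3.296 * 5 * 5.531 = 546.9 Wh

546.9 Wh


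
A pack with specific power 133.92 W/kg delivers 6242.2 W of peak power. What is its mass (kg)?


m = P / SP = 6242.2 / 133.92 = 46.61 kg

46.61 kg


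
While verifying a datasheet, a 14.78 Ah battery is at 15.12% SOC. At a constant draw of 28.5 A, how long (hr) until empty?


Step 1: remaining = SOC/100 * C_total = 15.12/100 * 14.78 = 2.2347 Ah
Step 2: t = remaining / I = 2.2347 / 28.5 = 0.07841 hr

0.07841 hr


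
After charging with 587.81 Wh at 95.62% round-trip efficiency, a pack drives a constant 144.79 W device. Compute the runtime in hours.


Step 1: E_discharge = eta/100 * E_charge = 95.62/100 * 587.81 = 562.06 Wh
Step 2: t = E_discharge / P = 562.06 / 144.79 = 3.882 hr

3.882 hr


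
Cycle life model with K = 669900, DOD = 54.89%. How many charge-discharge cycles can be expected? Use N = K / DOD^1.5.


Step 1: DOD^1.5 = 54.89^1.5 = 406.67
Step 2: N = 669900 / 406.67 = 1647 cycles

1647 cycles


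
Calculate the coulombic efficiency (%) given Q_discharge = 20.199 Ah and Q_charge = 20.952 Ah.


Coulombic efficiency = 20.199/20.952 * 100% = 96.41%

96.41%


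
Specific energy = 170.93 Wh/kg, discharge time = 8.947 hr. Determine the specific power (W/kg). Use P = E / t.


P_specific = E / t = 170.93 / 8.947 = 19.10 W/kg

19.10 W/kg


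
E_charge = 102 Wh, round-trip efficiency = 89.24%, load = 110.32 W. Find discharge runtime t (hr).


Step 1: E_discharge = eta/100 * E_charge = 89.24/100 * 102 = 91.025 Wh
Step 2: t = E_discharge / P = 91.025 / 110.32 = 0.8251 hr

0.8251 hr


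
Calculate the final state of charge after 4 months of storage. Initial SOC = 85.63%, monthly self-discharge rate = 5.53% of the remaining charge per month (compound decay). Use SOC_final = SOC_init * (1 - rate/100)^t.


decay = (1 - 5.53/100)^4 = 0.79648
SOC_final = 85.63 * 0.79648 = 68.20%

68.20%


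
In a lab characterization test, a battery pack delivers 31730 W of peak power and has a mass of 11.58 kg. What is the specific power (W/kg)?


Specific power = 31730 W / 11.58 kg = 2740 W/kg

2740 W/kg


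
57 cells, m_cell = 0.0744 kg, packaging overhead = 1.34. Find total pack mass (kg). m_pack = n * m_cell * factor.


Cell mass sum = 57 * 0.0744 = 4.2408 kg
With overhead 1.34: m_pack = 4.2408 * 1.34 = 5.683 kg

5.683 kg


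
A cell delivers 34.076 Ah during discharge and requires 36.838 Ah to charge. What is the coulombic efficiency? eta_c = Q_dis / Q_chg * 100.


eta_c = Q_dis / Q_chg * 100 = 34.076 / 36.838 * 100 = 92.50%

92.50%


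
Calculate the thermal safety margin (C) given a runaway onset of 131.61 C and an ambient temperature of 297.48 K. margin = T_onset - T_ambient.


Convert: T_ambient = 297.48 K = 24.33 C
margin = 131.61 - 24.33 = 107.28 C

107.28 C


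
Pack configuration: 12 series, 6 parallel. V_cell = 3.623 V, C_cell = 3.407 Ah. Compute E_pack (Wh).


V_pack = 12 * 3.623 = 43.476 V
C_pack = 6 * 3.407 = 20.442 Ah
E = V_pack * C_pack = 43.476 * 20.442 = 888.7 Wh

888.7 Wh


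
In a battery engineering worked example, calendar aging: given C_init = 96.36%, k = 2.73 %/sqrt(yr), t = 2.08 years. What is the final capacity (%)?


Step 1: sqrt(2.08 yr) = 1.4422
Step 2: drop = 2.73 * 1.4422 = 3.9372
Step 3: C_final = 96.36 - 3.9372 = 92.42%

92.42%


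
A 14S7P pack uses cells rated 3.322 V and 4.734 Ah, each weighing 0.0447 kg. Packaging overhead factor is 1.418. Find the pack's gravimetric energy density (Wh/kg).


Step 1: V_pack = 14 * 3.322 = 46.508 V
Step 2: C_pack = 7 * 4.734 = 33.138 Ah
Step 3: E_pack = V_pack * C_pack = 46.508 * 33.138 = 1541.2 Wh
Step 4: m_pack = 14 * 7 * 0.0447 * 1.418 = 6.2117 kg
Step 5: ED = E_pack / m_pack = 1541.2 / 6.2117 = 248.1 Wh/kg

248.1 Wh/kg


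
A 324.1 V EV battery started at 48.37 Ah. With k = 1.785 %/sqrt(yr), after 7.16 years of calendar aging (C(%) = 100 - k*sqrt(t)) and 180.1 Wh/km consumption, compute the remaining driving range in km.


Step 1: capacity retention = 100 - 1.785 * sqrt(7.16) = 100 - 1.785 * 2.6758 = 95.224%
Step 2: C_now = 48.37 * 95.224/100 = 46.06 Ah
Step 3: E_pack = V * C_now = 324.1 * 46.06 = 14928 Wh
Step 4: range = E_pack / consumption = 14928 / 180.1 = 82.89 km

82.89 km


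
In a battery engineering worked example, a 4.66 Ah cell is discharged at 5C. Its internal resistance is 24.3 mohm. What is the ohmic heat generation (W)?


Convert: R = 24.3 mohm = 0.0243 ohm
Step 1: I = C_rate * capacity = 5 * 4.66 = 23.3 A
Step 2: Q = I^2 * R = 23.3^2 * 0.0243 = 542.89 * 0.0243 = 13.19 W

13.19 W


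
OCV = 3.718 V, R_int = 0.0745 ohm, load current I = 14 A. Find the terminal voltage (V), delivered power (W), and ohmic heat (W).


Step 1: V_terminal = OCV - I*R = 3.718 - 14 * 0.0745 = 2.675 V
Step 2: P_out = V_terminal * I = 2.675 * 14 = 37.45 W
Step 3: Q = I^2 * R = 14^2 * 0.0745 = 14.60 W

V=2.675 V, P=37.45 W, Q=14.60 W


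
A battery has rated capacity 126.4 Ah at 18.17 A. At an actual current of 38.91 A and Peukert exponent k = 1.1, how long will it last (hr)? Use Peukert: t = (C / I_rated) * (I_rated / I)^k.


t_rated = C / I_rated = 126.4 / 18.17 = 6.9565 hr
(I_rated/I)^k = (0.46698)^1.1 = 0.43274
t = t_rated * (I_rated/I)^k = 6.9565 * 0.43274 = 3.010 hr

3.010 hr


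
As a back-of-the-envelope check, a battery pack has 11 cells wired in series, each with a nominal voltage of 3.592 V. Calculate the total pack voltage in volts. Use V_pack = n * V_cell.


V_pack = n * V_cell = 11 * 3.592 = 39.512 V

39.512 V


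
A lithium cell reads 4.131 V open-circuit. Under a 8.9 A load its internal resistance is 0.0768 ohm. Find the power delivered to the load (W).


Step 1: V_terminal = OCV - I*R = 4.131 - 8.9 * 0.0768 = 3.4475 V
Step 2: P_out = V_terminal * I = 3.4475 * 8.9 = 30.68 W

30.68 W


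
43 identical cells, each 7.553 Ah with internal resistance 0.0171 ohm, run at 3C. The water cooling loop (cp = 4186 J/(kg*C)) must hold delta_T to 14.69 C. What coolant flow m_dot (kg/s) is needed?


Step 1: I = 3 * 7.553 = 22.659 A
Step 2: Q_cell = I^2 * R = 22.659^2 * 0.0171 = 8.7797 W
Step 3: Q_total = 43 * 8.7797 = 377.53 W
Step 4: m_dot = Q_total / (cp * dT) = 377.53 / (4186 * 14.69) = 0.006139 kg/s

0.006139 kg/s


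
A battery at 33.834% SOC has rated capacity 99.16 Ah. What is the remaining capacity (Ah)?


remaining = SOC / 100 * total = 33.834 / 100 * 99.16 = 33.55 Ah

33.55 Ah


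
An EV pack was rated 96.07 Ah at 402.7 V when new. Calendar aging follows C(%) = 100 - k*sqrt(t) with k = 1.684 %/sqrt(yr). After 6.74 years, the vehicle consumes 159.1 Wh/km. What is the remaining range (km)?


Step 1: capacity retention = 100 - 1.684 * sqrt(6.74) = 100 - 1.684 * 2.5962 = 95.628%
Step 2: C_now = 96.07 * 95.628/100 = 91.87 Ah
Step 3: E_pack = V * C_now = 402.7 * 91.87 = 36996 Wh
Step 4: range = E_pack / consumption = 36996 / 159.1 = 232.5 km

232.5 km


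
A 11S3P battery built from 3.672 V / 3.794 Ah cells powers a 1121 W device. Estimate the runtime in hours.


Step 1: E_pack = Ns * V_cell * Np * C_cell = 11 * 3.672 * 3 * 3.794 = 459.74 Wh
Step 2: t = E_pack / P = 459.74 / 1121 = 0.4101 hr

0.4101 hr


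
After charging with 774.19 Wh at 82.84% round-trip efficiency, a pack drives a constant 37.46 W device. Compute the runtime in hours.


Step 1: E_discharge = eta/100 * E_charge = 82.84/100 * 774.19 = 641.34 Wh
Step 2: t = E_discharge / P = 641.34 / 37.46 = 17.12 hr

17.12 hr


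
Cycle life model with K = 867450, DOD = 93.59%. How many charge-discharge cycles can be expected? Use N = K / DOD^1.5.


Step 1: DOD^1.5 = 93.59^1.5 = 905.41
Step 2: N = 867450 / 905.41 = 958.1 cycles

958.1 cycles


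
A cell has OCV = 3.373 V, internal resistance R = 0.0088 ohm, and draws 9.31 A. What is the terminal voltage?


V = OCV - I*R = 3.373 - 9.31 * 0.0088 = 3.291 V

3.291 V


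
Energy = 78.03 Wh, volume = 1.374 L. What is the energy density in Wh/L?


ED = E / V = 78.03 / 1.374 = 56.79 Wh/L

56.79 Wh/L


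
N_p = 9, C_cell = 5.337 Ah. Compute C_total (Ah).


Parallel capacities add: 9 * 5.337 Ah = 48.033 Ah

48.033 Ah


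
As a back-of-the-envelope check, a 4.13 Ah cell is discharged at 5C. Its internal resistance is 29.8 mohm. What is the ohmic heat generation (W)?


Convert: R = 29.8 mohm = 0.0298 ohm
Step 1: I = C_rate * capacity = 5 * 4.13 = 20.65 A
Step 2: Q = I^2 * R = 20.65^2 * 0.0298 = 426.42 * 0.0298 = 12.71 W

12.71 W


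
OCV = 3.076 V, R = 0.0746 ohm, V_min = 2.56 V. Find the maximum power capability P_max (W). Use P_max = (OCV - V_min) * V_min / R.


P_max = (OCV - V_min) * V_min / R = (3.076 - 2.56) * 2.56 / 0.0746 = 0.516 * 2.56 / 0.0746 = 17.71 W

17.71 W


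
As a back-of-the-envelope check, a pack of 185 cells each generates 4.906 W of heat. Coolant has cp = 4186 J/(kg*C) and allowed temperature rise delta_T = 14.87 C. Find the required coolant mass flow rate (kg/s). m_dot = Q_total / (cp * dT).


Q_total = 185 * 4.906 = 907.61 W
m_dot = Q_total / (cp * dT) = 907.61 / (4186 * 14.87) = 0.01458 kg/s

0.01458 kg/s


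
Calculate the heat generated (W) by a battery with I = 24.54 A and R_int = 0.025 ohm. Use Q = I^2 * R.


I^2 = 602.21
Q = 602.21 * 0.025 = 15.06 W

15.06 W


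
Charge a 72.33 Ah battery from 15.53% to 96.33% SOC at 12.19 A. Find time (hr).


delta_Ah = 72.33 * (96.33 - 15.53) / 100 = 58.443 Ah
t = delta_Ah / I = 58.443 / 12.19 = 4.794 hr

4.794 hr


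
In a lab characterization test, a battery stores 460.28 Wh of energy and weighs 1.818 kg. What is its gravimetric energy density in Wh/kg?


ED = E / m = 460.28 / 1.818 = 253.2 Wh/kg

253.2 Wh/kg


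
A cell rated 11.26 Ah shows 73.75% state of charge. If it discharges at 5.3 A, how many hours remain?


Step 1: remaining = SOC/100 * C_total = 73.75/100 * 11.26 = 8.3043 Ah
Step 2: t = remaining / I = 8.3043 / 5.3 = 1.567 hr

1.567 hr


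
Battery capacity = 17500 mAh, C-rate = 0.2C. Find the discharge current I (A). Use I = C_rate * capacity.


Convert: capacity = 17500 mAh = 17.5 Ah
At 0.2C: I = 0.2 * 17.5 Ah = 3.5 A

3.5 A


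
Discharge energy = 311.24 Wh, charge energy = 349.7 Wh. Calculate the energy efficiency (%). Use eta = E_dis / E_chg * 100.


Round-trip efficiency = 311.24/349.7 * 100% = 89.00%

89.00%


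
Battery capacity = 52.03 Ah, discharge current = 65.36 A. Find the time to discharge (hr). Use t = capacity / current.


t = capacity / current = 52.03 / 65.36 = 0.7961 hr

0.7961 hr


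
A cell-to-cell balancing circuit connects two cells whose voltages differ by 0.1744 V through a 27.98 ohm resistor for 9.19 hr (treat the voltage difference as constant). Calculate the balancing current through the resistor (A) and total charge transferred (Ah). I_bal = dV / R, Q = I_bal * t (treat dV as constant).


I_bal = dV / R = 0.1744 / 27.98 = 0.006233 A
Q = I_bal * t = 0.006233 * 9.19 = 0.05728 Ah

I=0.006233 A, Q=0.05728 Ah


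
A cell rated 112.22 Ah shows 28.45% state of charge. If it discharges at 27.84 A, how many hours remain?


Step 1: remaining = SOC/100 * C_total = 28.45/100 * 112.22 = 31.927 Ah
Step 2: t = remaining / I = 31.927 / 27.84 = 1.147 hr

1.147 hr


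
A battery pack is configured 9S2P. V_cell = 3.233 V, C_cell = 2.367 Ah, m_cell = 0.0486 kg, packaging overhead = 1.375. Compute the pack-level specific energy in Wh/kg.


Step 1: V_pack = 9 * 3.233 = 29.097 V
Step 2: C_pack = 2 * 2.367 = 4.734 Ah
Step 3: E_pack = V_pack * C_pack = 29.097 * 4.734 = 137.75 Wh
Step 4: m_pack = 9 * 2 * 0.0486 * 1.375 = 1.2029 kg
Step 5: ED = E_pack / m_pack = 137.75 / 1.2029 = 114.5 Wh/kg

114.5 Wh/kg


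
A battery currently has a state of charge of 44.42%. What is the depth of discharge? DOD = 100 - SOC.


Complement of SOC: DOD = 100% - 44.42% = 55.58%

55.58%


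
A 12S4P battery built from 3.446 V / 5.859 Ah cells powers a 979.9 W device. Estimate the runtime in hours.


Step 1: E_pack = Ns * V_cell * Np * C_cell = 12 * 3.446 * 4 * 5.859 = 969.13 Wh
Step 2: t = E_pack / P = 969.13 / 979.9 = 0.9890 hr

0.9890 hr


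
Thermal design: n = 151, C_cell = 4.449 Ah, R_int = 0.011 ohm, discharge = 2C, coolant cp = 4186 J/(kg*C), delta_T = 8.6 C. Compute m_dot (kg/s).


Step 1: I = 2 * 4.449 = 8.898 A
Step 2: Q_cell = I^2 * R = 8.898^2 * 0.011 = 0.87092 W
Step 3: Q_total = 151 * 0.87092 = 131.51 W
Step 4: m_dot = Q_total / (cp * dT) = 131.51 / (4186 * 8.6) = 0.003653 kg/s

0.003653 kg/s


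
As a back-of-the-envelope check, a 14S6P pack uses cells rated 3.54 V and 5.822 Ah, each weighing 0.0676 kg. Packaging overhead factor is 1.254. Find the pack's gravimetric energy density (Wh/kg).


Step 1: V_pack = 14 * 3.54 = 49.56 V
Step 2: C_pack = 6 * 5.822 = 34.932 Ah
Step 3: E_pack = V_pack * C_pack = 49.56 * 34.932 = 1731.2 Wh
Step 4: m_pack = 14 * 6 * 0.0676 * 1.254 = 7.1207 kg
Step 5: ED = E_pack / m_pack = 1731.2 / 7.1207 = 243.1 Wh/kg

243.1 Wh/kg


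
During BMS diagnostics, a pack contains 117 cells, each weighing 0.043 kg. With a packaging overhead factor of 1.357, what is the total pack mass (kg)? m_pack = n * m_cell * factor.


Cell mass sum = 117 * 0.043 = 5.031 kg
With overhead 1.357: m_pack = 5.031 * 1.357 = 6.827 kg

6.827 kg


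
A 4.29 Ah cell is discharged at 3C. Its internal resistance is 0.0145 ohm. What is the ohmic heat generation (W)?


Step 1: I = C_rate * capacity = 3 * 4.29 = 12.87 A
Step 2: Q = I^2 * R = 12.87^2 * 0.0145 = 165.64 * 0.0145 = 2.402 W

2.402 W


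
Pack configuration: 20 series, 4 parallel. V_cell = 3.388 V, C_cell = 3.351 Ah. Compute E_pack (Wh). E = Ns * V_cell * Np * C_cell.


E = Ns * Vcell * Np * Ccell = 20 * 3.388 * 4 * 3.351 = 908.3 Wh

908.3 Wh


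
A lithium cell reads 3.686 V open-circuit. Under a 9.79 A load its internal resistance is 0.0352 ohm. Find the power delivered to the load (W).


Step 1: V_terminal = OCV - I*R = 3.686 - 9.79 * 0.0352 = 3.3414 V
Step 2: P_out = V_terminal * I = 3.3414 * 9.79 = 32.71 W

32.71 W


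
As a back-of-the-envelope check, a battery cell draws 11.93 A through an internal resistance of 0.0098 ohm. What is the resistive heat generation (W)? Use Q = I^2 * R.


I^2 = 142.32
Q = 142.32 * 0.0098 = 1.395 W

1.395 W


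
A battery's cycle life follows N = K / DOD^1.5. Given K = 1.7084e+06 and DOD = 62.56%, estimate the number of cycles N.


DOD^1.5 = 494.82
N = K / DOD^1.5 = 1.7084e+06 / 494.82 = 3453

3453 cycles


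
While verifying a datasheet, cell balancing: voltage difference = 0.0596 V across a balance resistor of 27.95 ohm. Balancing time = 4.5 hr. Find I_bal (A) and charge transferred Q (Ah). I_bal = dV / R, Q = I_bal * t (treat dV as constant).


I_bal = dV / R = 0.0596 / 27.95 = 0.0021324 A
Q = I_bal * t = 0.0021324 * 4.5 = 0.009596 Ah

I=0.0021324 A, Q=0.009596 Ah


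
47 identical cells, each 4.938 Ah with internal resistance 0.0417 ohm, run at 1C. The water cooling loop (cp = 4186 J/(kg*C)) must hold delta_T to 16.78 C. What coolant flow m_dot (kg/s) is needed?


Step 1: I = 1 * 4.938 = 4.938 A
Step 2: Q_cell = I^2 * R = 4.938^2 * 0.0417 = 1.0168 W
Step 3: Q_total = 47 * 1.0168 = 47.79 W
Step 4: m_dot = Q_total / (cp * dT) = 47.79 / (4186 * 16.78) = 6.804e-04 kg/s

6.804e-04 kg/s


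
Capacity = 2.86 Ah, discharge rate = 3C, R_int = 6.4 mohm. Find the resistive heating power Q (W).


Convert: R = 6.4 mohm = 0.0064 ohm
Step 1: I = C_rate * capacity = 3 * 2.86 = 8.58 A
Step 2: Q = I^2 * R = 8.58^2 * 0.0064 = 73.616 * 0.0064 = 0.4711 W

0.4711 W


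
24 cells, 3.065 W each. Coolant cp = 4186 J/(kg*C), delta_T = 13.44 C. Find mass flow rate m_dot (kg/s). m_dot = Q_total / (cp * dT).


Q_total = 24 * 3.065 = 73.56 W
m_dot = Q_total / (cp * dT) = 73.56 / (4186 * 13.44) = 0.001308 kg/s

0.001308 kg/s


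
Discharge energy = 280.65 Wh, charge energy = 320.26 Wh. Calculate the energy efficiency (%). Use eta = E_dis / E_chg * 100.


Round-trip efficiency = 280.65/320.26 * 100% = 87.63%

87.63%


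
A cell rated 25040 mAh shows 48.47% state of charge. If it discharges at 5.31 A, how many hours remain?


Convert: C_total = 25040 mAh = 25.04 Ah
Step 1: remaining = SOC/100 * C_total = 48.47/100 * 25.04 = 12.137 Ah
Step 2: t = remaining / I = 12.137 / 5.31 = 2.286 hr

2.286 hr


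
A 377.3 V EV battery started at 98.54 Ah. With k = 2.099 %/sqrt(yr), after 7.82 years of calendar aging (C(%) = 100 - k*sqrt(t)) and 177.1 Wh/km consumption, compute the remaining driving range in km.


Step 1: capacity retention = 100 - 2.099 * sqrt(7.82) = 100 - 2.099 * 2.7964 = 94.13%
Step 2: C_now = 98.54 * 94.13/100 = 92.756 Ah
Step 3: E_pack = V * C_now = 377.3 * 92.756 = 34997 Wh
Step 4: range = E_pack / consumption = 34997 / 177.1 = 197.6 km

197.6 km


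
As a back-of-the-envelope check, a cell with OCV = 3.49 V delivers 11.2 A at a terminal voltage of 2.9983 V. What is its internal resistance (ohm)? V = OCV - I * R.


R = (OCV - V) / I = (3.49 - 2.9983) / 11.2 = 0.04390 ohm

0.04390 ohm


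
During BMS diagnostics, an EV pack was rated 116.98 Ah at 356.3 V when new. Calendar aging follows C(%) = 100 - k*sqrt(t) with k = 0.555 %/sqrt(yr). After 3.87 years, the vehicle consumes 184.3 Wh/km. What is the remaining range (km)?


Step 1: capacity retention = 100 - 0.555 * sqrt(3.87) = 100 - 0.555 * 1.9672 = 98.908%
Step 2: C_now = 116.98 * 98.908/100 = 115.7 Ah
Step 3: E_pack = V * C_now = 356.3 * 115.7 = 41224 Wh
Step 4: range = E_pack / consumption = 41224 / 184.3 = 223.7 km

223.7 km


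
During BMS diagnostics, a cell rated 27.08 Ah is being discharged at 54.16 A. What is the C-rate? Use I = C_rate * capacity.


Rearranging: C_rate = 54.16 / 27.08 = 2C

2C


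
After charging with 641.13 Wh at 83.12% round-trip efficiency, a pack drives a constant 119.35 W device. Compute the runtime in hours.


Step 1: E_discharge = eta/100 * E_charge = 83.12/100 * 641.13 = 532.91 Wh
Step 2: t = E_discharge / P = 532.91 / 119.35 = 4.465 hr

4.465 hr


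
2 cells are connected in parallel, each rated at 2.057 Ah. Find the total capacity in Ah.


Parallel capacities add: 2 * 2.057 Ah = 4.114 Ah

4.114 Ah


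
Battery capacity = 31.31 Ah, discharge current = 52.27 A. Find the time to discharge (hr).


t = capacity / current = 31.31 / 52.27 = 0.5990 hr

0.5990 hr


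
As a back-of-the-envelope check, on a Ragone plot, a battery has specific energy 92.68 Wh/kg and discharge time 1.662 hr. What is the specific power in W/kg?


Specific power = 92.68 Wh/kg / 1.662 hr = 55.76 W/kg

55.76 W/kg


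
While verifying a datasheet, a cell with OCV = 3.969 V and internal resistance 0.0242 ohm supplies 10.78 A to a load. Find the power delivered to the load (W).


Step 1: V_terminal = OCV - I*R = 3.969 - 10.78 * 0.0242 = 3.7081 V
Step 2: P_out = V_terminal * I = 3.7081 * 10.78 = 39.97 W

39.97 W


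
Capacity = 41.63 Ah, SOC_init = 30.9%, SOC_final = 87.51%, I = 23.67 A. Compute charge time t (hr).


Step 1: dSOC = 87.51% - 30.9% = 56.61%
Step 2: delta_Ah = 41.63 * 56.61 / 100 = 23.567 Ah
Step 3: t = 23.567 / 23.67 = 0.9956 hr

0.9956 hr


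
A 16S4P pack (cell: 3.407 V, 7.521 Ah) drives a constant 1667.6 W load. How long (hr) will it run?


Step 1: E_pack = Ns * V_cell * Np * C_cell = 16 * 3.407 * 4 * 7.521 = 1639.9 Wh
Step 2: t = E_pack / P = 1639.9 / 1667.6 = 0.9834 hr

0.9834 hr


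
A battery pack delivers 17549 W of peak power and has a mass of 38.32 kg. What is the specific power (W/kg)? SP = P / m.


SP = P / m = 17549 / 38.32 = 458.0 W/kg

458.0 W/kg


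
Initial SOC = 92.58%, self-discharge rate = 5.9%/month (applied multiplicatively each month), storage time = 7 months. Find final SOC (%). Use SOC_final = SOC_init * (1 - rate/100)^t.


decay = (1 - 5.9/100)^7 = 0.65332
SOC_final = 92.58 * 0.65332 = 60.48%

60.48%


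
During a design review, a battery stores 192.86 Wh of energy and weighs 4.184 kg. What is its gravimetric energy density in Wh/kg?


Specific energy = 192.86 Wh / 4.184 kg = 46.09 Wh/kg

46.09 Wh/kg


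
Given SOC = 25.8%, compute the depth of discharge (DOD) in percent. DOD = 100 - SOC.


DOD = 100 - SOC = 100 - 25.8 = 74.2%

74.2%


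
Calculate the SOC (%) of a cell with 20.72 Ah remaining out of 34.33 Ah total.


SOC = (remaining / total) * 100 = (20.72 / 34.33) * 100 = 60.36%

60.36%


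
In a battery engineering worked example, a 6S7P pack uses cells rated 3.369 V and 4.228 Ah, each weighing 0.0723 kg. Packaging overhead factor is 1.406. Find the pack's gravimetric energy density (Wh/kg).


Step 1: V_pack = 6 * 3.369 = 20.214 V
Step 2: C_pack = 7 * 4.228 = 29.596 Ah
Step 3: E_pack = V_pack * C_pack = 20.214 * 29.596 = 598.25 Wh
Step 4: m_pack = 6 * 7 * 0.0723 * 1.406 = 4.2695 kg
Step 5: ED = E_pack / m_pack = 598.25 / 4.2695 = 140.1 Wh/kg

140.1 Wh/kg


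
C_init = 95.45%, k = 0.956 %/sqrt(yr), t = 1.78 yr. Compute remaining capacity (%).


sqrt(t) = sqrt(1.78) = 1.3342
C_final = 95.45 - 0.956 * 1.3342 = 94.17%

94.17%


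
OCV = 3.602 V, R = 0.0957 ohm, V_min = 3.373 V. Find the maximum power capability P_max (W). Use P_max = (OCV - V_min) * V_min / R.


P_max = (OCV - V_min) * V_min / R = (3.602 - 3.373) * 3.373 / 0.0957 = 0.229 * 3.373 / 0.0957 = 8.071 W

8.071 W


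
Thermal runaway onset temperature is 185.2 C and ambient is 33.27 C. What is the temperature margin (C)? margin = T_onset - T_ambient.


margin = T_onset - T_ambient = 185.2 - 33.27 = 151.93 C

151.93 C


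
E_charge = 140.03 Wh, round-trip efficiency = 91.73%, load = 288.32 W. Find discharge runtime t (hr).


Step 1: E_discharge = eta/100 * E_charge = 91.73/100 * 140.03 = 128.45 Wh
Step 2: t = E_discharge / P = 128.45 / 288.32 = 0.4455 hr

0.4455 hr


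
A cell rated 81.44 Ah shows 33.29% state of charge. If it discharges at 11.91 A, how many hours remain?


Step 1: remaining = SOC/100 * C_total = 33.29/100 * 81.44 = 27.111 Ah
Step 2: t = remaining / I = 27.111 / 11.91 = 2.276 hr

2.276 hr


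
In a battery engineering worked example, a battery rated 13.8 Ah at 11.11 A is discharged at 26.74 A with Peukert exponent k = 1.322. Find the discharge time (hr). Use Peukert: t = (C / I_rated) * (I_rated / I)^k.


Step 1: t_rated = C / I_rated = 13.8 / 11.11 = 1.2421 hr
Step 2: ratio = 11.11 / 26.74 = 0.41548
Step 3: ratio^k = 0.41548^1.322 = 0.31313
Step 4: t = t_rated * ratio^k = 1.2421 * 0.31313 = 0.3889 hr

0.3889 hr


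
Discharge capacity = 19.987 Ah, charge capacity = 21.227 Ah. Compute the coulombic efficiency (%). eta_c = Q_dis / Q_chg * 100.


eta_c = Q_dis / Q_chg * 100 = 19.987 / 21.227 * 100 = 94.16%

94.16%


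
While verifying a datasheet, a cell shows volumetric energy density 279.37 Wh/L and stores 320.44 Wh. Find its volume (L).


V = E / ED = 320.44 / 279.37 = 1.147 L

1.147 L


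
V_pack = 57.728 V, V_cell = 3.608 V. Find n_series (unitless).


n = V_pack / V_cell = 57.728 / 3.608 = 16

16


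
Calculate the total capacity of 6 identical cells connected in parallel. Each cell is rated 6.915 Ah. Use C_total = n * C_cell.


C_total = 6 * 6.915 = 41.49 Ah

41.49 Ah
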